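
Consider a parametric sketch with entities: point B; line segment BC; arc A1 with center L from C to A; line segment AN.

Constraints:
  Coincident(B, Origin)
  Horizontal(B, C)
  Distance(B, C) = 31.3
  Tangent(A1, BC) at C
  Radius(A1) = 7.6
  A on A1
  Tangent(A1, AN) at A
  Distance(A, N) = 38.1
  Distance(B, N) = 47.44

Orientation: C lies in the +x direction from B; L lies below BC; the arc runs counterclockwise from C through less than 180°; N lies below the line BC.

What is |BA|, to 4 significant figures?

24.64

Checks: ∠(LC, CB) = 90.00° ✓; |LC| = 7.600 ✓; |LA| = 7.600 ✓; ∠(LA, AN) = 90.00° ✓; |AN| = 38.10 ✓; |BN| = 47.44 ✓.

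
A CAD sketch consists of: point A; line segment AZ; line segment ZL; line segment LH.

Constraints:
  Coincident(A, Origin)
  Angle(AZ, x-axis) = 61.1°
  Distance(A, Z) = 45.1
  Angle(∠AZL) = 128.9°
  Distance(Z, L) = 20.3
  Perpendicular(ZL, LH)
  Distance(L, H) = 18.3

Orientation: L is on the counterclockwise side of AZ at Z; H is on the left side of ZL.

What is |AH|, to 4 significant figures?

51.44

∠AZL = 128.9°, so ZL runs at 61.1° + (180° − 128.9°) = 112.2° from the x-axis; with |ZL| = 20.3, L = Z + 20.3·(cos 112.2°, sin 112.2°) = (14.13, 58.28). ZL is perpendicular to LH; with |LH| = 18.3 on the left of ZL, H = L + 18.3·(-0.9259, -0.3778) = (-2.818, 51.36). Then |AH| = |H − A| = 51.44.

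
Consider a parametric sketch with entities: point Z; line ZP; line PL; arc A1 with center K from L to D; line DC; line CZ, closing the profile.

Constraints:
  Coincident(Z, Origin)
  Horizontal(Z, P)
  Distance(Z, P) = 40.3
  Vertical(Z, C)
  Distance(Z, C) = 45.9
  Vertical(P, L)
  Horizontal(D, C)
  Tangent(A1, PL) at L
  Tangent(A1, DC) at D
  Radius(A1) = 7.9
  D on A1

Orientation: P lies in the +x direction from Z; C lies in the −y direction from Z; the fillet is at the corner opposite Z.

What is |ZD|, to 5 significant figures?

56.183

Z is at the origin; ZP is horizontal with |ZP| = 40.3 and P on the +x side, so P = (40.300, 0.0000). Z and C share the same x with |ZC| = 45.9 and C on the −y side, so C = (0.0000, -45.900). The virtual corner opposite Z is at (40.300, -45.900). A1 meets PL tangentially, so KL is at right angles to PL and since A1 is tangent to DC there, KD ⟂ DC, with radius 7.9, so the center K sits 7.9 in from both sides at K = (32.400, -38.000). That places the tangent points at L = (40.300, -38.000) on PL and D = (32.400, -45.900) on DC. Then |ZD| = |D − Z| = 56.183.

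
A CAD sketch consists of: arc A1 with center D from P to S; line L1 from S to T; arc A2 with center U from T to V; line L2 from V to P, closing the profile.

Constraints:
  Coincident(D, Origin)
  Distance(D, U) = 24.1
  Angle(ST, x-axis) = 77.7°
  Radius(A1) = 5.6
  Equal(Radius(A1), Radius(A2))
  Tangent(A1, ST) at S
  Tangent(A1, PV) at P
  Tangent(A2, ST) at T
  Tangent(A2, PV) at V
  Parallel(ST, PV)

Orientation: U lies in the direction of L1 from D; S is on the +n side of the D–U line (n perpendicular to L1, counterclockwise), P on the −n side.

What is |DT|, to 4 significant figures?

24.74

The slot axis is L1's direction at 77.7°, so u = (cos 77.7°, sin 77.7°) = (0.2130, 0.9770) and n = (−sin 77.7°, cos 77.7°) = (-0.9770, 0.2130). D is at the origin and U lies 24.1 along u from D, so U = 24.1·u = (5.134, 23.55). Tangency of A1 to both parallel lines with radius 5.6 puts S and P at D ± 5.6·n: S = (-5.471, 1.193), P = (5.471, -1.193). Equal radii place T and V the same way about U: T = U + 5.6·n = (-0.3374, 24.74), V = U − 5.6·n = (10.61, 22.35). Then |DT| = |T − D| = 24.74.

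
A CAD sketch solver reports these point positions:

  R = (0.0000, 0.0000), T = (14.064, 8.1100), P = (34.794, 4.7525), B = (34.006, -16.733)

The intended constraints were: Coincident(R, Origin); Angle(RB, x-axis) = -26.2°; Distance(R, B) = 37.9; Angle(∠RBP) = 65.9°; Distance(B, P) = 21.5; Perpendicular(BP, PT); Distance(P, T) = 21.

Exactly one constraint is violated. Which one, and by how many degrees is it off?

Perpendicular(BP, PT) — off by 7.10°.

R = (0.00, 0.00) ✓; RB at -26.20° ✓; |RB| = 37.90 ✓; ∠RBP = 65.90° ✓; |BP| = 21.50 ✓; ∠(BP, PT) = 82.90° ✗; |PT| = 21.00 ✓.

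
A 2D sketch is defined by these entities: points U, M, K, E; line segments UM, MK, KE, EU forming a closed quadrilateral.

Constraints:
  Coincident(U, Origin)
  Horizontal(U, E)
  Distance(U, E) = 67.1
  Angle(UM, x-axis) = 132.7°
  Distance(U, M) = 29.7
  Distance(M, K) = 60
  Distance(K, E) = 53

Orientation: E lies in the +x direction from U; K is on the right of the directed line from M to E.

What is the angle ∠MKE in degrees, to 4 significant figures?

105.3°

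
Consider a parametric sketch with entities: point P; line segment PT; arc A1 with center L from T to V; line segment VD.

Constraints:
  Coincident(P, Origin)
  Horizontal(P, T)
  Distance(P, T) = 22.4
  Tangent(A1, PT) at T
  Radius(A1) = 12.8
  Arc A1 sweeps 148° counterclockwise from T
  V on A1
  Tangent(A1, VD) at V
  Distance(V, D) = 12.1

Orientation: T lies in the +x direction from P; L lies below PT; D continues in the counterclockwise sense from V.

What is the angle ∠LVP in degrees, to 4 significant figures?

65.43°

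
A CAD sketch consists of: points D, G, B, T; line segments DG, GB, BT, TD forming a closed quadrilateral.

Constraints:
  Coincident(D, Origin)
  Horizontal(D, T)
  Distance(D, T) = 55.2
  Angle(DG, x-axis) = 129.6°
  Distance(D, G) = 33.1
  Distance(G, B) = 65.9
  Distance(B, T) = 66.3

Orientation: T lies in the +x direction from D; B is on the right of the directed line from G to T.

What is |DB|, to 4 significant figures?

36.89

Checks: |GB| = 65.90 ✓; |BT| = 66.30 ✓.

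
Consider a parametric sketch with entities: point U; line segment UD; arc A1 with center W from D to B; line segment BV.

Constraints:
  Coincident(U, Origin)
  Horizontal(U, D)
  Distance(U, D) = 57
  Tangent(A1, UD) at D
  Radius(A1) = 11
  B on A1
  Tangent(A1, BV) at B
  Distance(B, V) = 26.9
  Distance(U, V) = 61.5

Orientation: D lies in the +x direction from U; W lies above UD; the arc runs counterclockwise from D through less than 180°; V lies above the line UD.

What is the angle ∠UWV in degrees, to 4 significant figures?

82.64°

Checks: |WB| = 11.00 ✓; ∠(WB, BV) = 90.00° ✓; |BV| = 26.90 ✓; |UV| = 61.50 ✓.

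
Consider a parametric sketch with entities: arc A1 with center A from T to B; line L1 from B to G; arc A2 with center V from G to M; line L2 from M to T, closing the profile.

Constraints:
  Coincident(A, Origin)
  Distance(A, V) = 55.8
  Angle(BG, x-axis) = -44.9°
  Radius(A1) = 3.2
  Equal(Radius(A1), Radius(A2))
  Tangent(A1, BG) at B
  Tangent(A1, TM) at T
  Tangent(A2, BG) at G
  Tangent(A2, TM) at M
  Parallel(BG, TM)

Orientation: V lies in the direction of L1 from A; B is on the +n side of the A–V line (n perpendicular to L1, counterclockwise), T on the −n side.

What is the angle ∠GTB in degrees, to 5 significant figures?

83.457°

Tangency of A1 to both parallel lines with radius 3.2 puts B and T at A ± 3.2·n: B = (2.2588, 2.2667), T = (-2.2588, -2.2667). Equal radii place G and M the same way about V: G = V + 3.2·n = (41.784, -37.121), M = V − 3.2·n = (37.267, -41.654). Then cos ∠GTB = TG·TB / (|TG||TB|), giving 83.457°.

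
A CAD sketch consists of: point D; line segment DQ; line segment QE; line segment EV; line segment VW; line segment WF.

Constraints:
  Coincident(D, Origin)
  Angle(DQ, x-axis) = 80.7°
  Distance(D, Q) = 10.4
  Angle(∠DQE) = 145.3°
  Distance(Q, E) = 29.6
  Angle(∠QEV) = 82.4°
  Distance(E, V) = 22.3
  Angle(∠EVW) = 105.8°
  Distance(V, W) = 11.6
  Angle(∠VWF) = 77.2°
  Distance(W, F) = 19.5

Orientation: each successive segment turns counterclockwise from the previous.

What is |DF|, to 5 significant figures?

25.334

D is at the origin; DQ runs at 80.7° with length 10.4, so Q = (1.6807, 10.263). ∠DQE = 145.3° gives QE at 115.40° from the x-axis; with |QE| = 29.6, E = (-11.016, 37.002). ∠QEV = 82.4° gives EV at -147.00° from the x-axis; with |EV| = 22.3, V = (-29.718, 24.857). ∠EVW = 105.8° gives VW at -72.800° from the x-axis; with |VW| = 11.6, W = (-26.288, 13.775). ∠VWF = 77.2° gives WF at 30.000° from the x-axis; with |WF| = 19.5, F = (-9.4004, 23.525). Then |DF| = |F − D| = 25.334.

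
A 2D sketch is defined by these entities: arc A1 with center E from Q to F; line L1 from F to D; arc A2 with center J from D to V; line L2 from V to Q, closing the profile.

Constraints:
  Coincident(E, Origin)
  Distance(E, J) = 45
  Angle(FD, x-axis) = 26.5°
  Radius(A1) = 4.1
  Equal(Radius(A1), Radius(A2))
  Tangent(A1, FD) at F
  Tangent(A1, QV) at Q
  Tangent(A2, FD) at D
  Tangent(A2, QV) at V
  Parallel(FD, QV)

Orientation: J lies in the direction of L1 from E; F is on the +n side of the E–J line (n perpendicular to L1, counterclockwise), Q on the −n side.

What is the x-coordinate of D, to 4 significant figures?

38.44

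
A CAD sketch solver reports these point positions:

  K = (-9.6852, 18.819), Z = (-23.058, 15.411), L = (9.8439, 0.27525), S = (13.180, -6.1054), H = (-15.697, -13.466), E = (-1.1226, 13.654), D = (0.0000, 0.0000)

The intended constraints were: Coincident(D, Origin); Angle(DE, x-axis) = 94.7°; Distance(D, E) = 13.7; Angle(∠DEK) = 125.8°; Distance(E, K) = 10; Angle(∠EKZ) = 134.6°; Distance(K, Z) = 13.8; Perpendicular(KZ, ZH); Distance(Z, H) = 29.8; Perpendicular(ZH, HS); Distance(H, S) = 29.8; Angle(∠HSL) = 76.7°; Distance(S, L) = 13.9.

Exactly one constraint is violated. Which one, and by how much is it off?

Distance(S, L) = 13.9 — off by 6.70.

D = (0.00, 0.00) ✓; DE at 94.70° ✓; |DE| = 13.70 ✓; ∠DEK = 125.8° ✓; |EK| = 10.00 ✓; ∠EKZ = 134.6° ✓; |KZ| = 13.80 ✓; ∠(KZ, ZH) = 90.00° ✓; |ZH| = 29.80 ✓; ∠(ZH, HS) = 90.00° ✓; |HS| = 29.80 ✓; ∠HSL = 76.70° ✓; |SL| = 7.200 ✗.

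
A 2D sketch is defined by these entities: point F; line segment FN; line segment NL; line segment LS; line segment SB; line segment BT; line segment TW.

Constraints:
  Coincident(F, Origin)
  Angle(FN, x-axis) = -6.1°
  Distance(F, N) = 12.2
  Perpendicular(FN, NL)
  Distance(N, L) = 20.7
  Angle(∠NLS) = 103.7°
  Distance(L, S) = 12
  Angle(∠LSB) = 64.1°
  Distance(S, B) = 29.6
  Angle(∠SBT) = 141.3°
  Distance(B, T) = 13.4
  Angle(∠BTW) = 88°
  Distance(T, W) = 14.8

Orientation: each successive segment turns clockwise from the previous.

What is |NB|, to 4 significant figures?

7.632

F is at the origin; FN runs at -6.1° with length 12.2, so N = (12.13, -1.296). FN is perpendicular to NL, so NL runs at -96.10°; with |NL| = 20.7, L = (9.931, -21.88). ∠NLS = 103.7° gives LS at -172.4° from the x-axis; with |LS| = 12.0, S = (-1.963, -23.47). ∠LSB = 64.1° gives SB at 71.70° from the x-axis; with |SB| = 29.6, B = (7.331, 4.637). Then |NB| = |B − N| = 7.632.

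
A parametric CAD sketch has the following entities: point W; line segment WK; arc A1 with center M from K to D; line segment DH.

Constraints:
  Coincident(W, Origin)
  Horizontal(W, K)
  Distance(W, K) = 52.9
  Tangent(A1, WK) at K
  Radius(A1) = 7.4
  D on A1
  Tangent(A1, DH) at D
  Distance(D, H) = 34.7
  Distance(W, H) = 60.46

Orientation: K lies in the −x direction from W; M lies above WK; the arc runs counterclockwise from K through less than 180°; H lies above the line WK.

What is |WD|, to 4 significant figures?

46.05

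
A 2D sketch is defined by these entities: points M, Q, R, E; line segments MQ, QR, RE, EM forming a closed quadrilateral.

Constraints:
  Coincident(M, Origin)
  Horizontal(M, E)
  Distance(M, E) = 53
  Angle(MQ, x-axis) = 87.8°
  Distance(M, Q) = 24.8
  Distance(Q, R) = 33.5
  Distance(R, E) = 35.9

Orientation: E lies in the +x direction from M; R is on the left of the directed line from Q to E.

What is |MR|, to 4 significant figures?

45.61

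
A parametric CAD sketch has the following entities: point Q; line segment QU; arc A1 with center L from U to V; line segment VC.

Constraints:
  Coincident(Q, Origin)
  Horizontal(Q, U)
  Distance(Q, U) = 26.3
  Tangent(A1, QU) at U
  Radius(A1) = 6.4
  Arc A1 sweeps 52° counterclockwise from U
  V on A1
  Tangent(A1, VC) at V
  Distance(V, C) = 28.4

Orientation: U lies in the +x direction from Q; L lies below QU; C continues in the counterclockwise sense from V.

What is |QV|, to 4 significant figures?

21.40

Q is at the origin; QU is horizontal with |QU| = 26.3 and U on the +x side, so U = (26.30, 0.000). The tangent condition forces LU to be normal to QU, so L = U + (0, -6.4) = (26.30, -6.400). On A1, U sits at bearing 90° from L; a 52° counterclockwise sweep puts V at bearing 142°, so V = L + 6.4·(cos 142°, sin 142°) = (21.26, -2.460). Then |QV| = |V − Q| = 21.40.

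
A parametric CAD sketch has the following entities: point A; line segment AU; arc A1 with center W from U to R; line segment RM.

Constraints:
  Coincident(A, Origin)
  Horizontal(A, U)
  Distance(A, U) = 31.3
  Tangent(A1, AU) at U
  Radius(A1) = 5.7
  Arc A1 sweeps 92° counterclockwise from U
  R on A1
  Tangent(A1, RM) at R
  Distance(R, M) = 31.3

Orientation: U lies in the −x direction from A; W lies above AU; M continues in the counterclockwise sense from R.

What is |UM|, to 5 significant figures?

37.464

A is at the origin; A and U share the same y with |AU| = 31.3 and U on the −x side, so U = (-31.300, 0.0000). A1 meets AU tangentially, so WU is at right angles to AU, so W = U + (0, 5.7) = (-31.300, 5.7000). On A1, U sits at bearing -90° from W; a 92° counterclockwise sweep puts R at bearing 2°, so R = W + 5.7·(cos 2°, sin 2°) = (-25.603, 5.8989). Since A1 is tangent to RM there, WR ⟂ RM, so RM runs along (−sin 2°, cos 2°); with |RM| = 31.3, M = (-26.696, 37.180). Then |UM| = |M − U| = 37.464.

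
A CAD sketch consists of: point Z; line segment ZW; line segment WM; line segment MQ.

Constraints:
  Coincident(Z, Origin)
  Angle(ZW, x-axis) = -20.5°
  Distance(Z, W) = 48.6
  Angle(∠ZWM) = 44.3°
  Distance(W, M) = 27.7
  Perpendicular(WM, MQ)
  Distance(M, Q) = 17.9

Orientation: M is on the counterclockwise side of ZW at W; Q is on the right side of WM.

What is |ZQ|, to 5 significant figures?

52.325

∠ZWM = 44.3°, so WM runs at -20.5° + (180° − 44.3°) = 115.20° from the x-axis; with |WM| = 27.7, M = W + 27.7·(cos 115.20°, sin 115.20°) = (33.728, 8.0436). WM is perpendicular to MQ; with |MQ| = 17.9 on the right of WM, Q = M + 17.9·(0.90483, 0.42578) = (49.925, 15.665). Then |ZQ| = |Q − Z| = 52.325.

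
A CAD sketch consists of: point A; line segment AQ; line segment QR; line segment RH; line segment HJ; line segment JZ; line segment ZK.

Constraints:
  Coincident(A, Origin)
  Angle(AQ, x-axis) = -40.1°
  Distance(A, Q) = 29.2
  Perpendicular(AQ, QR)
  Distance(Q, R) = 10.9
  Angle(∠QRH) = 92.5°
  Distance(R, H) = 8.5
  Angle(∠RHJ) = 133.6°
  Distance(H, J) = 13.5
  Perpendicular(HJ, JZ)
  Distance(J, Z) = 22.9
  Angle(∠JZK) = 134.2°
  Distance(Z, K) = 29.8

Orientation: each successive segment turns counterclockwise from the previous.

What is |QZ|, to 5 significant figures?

14.777

∠RHJ = 133.6° gives HJ at -176.20° from the x-axis; with |HJ| = 13.5, J = (9.6295, -5.6120). The perpendicularity gives JZ at right angles to HJ, so JZ runs at -86.200°; with |JZ| = 22.9, Z = (11.147, -28.462). Then |QZ| = |Z − Q| = 14.777.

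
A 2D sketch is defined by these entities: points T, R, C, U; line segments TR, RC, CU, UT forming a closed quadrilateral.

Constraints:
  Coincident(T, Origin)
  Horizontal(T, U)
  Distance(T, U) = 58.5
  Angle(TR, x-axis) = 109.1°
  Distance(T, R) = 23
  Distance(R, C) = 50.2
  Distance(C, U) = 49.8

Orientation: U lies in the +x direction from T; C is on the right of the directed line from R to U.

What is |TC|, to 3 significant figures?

27.5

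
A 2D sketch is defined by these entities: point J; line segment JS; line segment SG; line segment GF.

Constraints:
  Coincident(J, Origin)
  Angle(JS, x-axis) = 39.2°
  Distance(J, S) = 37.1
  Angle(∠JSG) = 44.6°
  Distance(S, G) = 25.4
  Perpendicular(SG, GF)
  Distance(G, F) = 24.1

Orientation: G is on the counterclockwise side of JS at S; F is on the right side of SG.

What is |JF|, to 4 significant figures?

50.16

J is at the origin; JS runs at 39.2° with length 37.1, so S = 37.1·(cos 39.2°, sin 39.2°) = (28.75, 23.45). ∠JSG = 44.6°, so SG runs at 39.2° + (180° − 44.6°) = 174.6° from the x-axis; with |SG| = 25.4, G = S + 25.4·(cos 174.6°, sin 174.6°) = (3.463, 25.84). The perpendicularity gives GF at right angles to SG; with |GF| = 24.1 on the right of SG, F = G + 24.1·(0.09411, 0.9956) = (5.731, 49.83). Then |JF| = |F − J| = 50.16.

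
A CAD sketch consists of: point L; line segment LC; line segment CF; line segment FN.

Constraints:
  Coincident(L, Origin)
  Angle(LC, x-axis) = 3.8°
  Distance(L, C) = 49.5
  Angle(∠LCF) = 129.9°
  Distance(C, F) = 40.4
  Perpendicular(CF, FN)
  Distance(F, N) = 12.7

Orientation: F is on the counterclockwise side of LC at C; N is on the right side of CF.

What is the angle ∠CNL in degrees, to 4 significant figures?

17.63°

L is at the origin; LC runs at 3.8° with length 49.5, so C = 49.5·(cos 3.8°, sin 3.8°) = (49.39, 3.281). ∠LCF = 129.9°, so CF runs at 3.8° + (180° − 129.9°) = 53.90° from the x-axis; with |CF| = 40.4, F = C + 40.4·(cos 53.90°, sin 53.90°) = (73.19, 35.92). The perpendicularity gives FN at right angles to CF; with |FN| = 12.7 on the right of CF, N = F + 12.7·(0.8080, -0.5892) = (83.46, 28.44). Then cos ∠CNL = NC·NL / (|NC||NL|), giving 17.63°.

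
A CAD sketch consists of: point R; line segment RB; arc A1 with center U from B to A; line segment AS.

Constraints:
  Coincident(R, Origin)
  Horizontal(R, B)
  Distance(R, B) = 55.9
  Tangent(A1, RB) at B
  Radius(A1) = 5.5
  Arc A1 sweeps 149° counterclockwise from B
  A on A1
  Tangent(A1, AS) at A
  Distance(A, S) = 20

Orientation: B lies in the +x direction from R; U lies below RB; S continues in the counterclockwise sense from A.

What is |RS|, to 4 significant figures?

73.15

R is at the origin; R and B share the same y with |RB| = 55.9 and B on the +x side, so B = (55.90, 0.000). Since A1 is tangent to RB there, UB ⟂ RB, so U = B + (0, -5.5) = (55.90, -5.500). On A1, B sits at bearing 90° from U; a 149° counterclockwise sweep puts A at bearing 239°, so A = U + 5.5·(cos 239°, sin 239°) = (53.07, -10.21). The tangent condition forces UA to be normal to AS, so AS runs along (−sin 239°, cos 239°); with |AS| = 20.0, S = (70.21, -20.52). Then |RS| = |S − R| = 73.15.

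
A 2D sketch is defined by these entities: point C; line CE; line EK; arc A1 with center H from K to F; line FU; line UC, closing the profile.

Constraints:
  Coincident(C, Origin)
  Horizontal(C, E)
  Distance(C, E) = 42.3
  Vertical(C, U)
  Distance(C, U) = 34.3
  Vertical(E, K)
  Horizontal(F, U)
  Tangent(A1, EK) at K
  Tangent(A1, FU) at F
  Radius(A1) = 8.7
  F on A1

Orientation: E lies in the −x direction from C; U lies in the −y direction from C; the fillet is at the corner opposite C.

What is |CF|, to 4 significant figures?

48.02

C is at the origin; CE is horizontal with |CE| = 42.3 and E on the −x side, so E = (-42.30, 0.000). C and U share the same x with |CU| = 34.3 and U on the −y side, so U = (0.000, -34.30). The virtual corner opposite C is at (-42.30, -34.30). Since A1 is tangent to EK there, HK ⟂ EK and A1 meets FU tangentially, so HF is at right angles to FU, with radius 8.7, so the center H sits 8.7 in from both sides at H = (-33.60, -25.60). That places the tangent points at K = (-42.30, -25.60) on EK and F = (-33.60, -34.30) on FU. Then |CF| = |F − C| = 48.02.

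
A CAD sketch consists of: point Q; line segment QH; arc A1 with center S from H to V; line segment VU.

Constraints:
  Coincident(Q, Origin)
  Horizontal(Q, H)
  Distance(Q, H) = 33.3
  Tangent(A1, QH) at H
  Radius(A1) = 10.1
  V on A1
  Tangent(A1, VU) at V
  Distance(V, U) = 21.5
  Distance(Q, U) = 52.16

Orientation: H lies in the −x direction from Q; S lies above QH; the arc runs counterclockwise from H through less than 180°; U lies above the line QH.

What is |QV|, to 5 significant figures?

31.015

Q is at the origin; Q and H share the same y with |QH| = 33.3 and H on the −x side, so H = (-33.300, 0.0000). Since A1 is tangent to QH there, SH ⟂ QH, so S = H + (0, 10.1) = (-33.300, 10.100). Since SV ⟂ VU (tangency), |SU| = √(10.1² + 21.5²) = 23.754 regardless of where V sits on A1. So U lies on both circle(Q, 52.16) and circle(S, 23.754); the above-QH intersection is U = (-40.645, 32.690). V is the foot of the tangent from U: V = (-25.934, 17.011).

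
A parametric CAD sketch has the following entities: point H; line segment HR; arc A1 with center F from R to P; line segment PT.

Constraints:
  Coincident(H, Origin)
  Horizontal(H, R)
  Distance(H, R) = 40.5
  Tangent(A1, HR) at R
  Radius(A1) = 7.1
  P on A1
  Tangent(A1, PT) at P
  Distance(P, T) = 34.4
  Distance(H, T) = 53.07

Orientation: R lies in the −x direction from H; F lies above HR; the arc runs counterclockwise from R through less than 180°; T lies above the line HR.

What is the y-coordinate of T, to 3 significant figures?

41.4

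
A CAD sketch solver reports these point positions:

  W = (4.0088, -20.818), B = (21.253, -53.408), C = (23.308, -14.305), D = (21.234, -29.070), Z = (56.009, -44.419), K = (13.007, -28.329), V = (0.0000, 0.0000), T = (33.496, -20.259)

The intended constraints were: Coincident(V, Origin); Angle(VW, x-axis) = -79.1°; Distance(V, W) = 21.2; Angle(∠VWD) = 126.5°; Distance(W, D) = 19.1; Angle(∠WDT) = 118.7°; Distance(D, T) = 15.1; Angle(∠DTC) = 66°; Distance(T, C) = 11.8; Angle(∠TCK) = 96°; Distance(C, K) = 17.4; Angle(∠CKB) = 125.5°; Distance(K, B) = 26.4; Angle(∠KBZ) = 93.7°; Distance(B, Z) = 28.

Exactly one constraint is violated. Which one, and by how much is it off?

Distance(B, Z) = 28 — off by 7.90.

V = (0.00, 0.00) ✓; VW at -79.10° ✓; |VW| = 21.20 ✓; ∠VWD = 126.5° ✓; |WD| = 19.10 ✓; ∠WDT = 118.7° ✓; |DT| = 15.10 ✓; ∠DTC = 66.00° ✓; |TC| = 11.80 ✓; ∠TCK = 96.00° ✓; |CK| = 17.40 ✓; ∠CKB = 125.5° ✓; |KB| = 26.40 ✓; ∠KBZ = 93.70° ✓; |BZ| = 35.90 ✗.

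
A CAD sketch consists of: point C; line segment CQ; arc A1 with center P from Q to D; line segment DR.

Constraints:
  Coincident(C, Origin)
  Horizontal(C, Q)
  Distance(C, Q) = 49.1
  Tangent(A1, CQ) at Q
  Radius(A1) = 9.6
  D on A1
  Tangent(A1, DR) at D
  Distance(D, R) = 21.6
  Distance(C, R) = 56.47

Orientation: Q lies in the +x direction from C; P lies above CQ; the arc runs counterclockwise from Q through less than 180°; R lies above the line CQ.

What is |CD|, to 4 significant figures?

59.10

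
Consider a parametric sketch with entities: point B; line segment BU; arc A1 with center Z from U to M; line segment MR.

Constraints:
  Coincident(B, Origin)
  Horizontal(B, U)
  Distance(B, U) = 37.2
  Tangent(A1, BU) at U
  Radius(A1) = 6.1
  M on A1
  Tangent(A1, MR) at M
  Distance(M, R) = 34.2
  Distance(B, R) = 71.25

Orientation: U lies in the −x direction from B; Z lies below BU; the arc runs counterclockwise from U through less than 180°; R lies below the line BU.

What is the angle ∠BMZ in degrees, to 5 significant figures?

51.795°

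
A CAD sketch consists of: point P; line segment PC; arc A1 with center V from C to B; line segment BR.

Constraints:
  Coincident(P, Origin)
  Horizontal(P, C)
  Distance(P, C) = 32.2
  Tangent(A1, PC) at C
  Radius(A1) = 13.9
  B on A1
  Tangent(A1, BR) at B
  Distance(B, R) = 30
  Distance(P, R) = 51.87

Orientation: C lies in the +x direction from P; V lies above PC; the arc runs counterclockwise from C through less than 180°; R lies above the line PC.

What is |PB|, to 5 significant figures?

48.597

P is at the origin; P and C share the same y with |PC| = 32.2 and C on the +x side, so C = (32.200, 0.0000). Since A1 is tangent to PC there, VC ⟂ PC, so V = C + (0, 13.9) = (32.200, 13.900). Since VB ⟂ BR (tangency), |VR| = √(13.9² + 30.0²) = 33.064 regardless of where B sits on A1. So R lies on both circle(P, 51.87) and circle(V, 33.064); the above-PC intersection is R = (24.068, 45.948). B is the foot of the tangent from R: B = (42.987, 22.666).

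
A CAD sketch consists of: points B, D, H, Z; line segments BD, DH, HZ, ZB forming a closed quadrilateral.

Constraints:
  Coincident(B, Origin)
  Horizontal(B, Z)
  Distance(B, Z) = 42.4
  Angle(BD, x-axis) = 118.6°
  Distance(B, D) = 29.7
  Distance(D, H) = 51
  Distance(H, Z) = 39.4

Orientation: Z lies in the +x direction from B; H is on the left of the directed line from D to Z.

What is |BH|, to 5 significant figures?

52.330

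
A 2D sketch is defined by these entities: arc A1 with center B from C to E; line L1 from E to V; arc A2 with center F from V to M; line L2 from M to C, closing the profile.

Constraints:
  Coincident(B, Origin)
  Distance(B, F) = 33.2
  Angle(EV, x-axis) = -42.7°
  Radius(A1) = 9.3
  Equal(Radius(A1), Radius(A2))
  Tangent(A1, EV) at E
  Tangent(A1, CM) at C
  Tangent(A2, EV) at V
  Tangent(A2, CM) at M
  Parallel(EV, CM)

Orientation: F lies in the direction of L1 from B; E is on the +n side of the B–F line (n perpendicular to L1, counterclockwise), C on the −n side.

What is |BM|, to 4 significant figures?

34.48

The slot axis is L1's direction at -42.7°, so u = (cos -42.7°, sin -42.7°) = (0.7349, -0.6782) and n = (−sin -42.7°, cos -42.7°) = (0.6782, 0.7349). B is at the origin and F lies 33.2 along u from B, so F = 33.2·u = (24.40, -22.51). Tangency of A1 to both parallel lines with radius 9.3 puts E and C at B ± 9.3·n: E = (6.307, 6.835), C = (-6.307, -6.835). Equal radii place V and M the same way about F: V = F + 9.3·n = (30.71, -15.68), M = F − 9.3·n = (18.09, -29.35). Then |BM| = |M − B| = 34.48.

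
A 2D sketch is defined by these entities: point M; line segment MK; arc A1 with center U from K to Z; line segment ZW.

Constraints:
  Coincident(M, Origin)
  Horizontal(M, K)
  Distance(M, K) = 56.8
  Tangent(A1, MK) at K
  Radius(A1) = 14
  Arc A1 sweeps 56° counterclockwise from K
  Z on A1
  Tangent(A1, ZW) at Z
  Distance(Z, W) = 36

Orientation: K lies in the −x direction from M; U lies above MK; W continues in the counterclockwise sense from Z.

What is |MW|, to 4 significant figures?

43.88

M is at the origin; MK is horizontal with |MK| = 56.8 and K on the −x side, so K = (-56.80, 0.000). Since A1 is tangent to MK there, UK ⟂ MK, so U = K + (0, 14) = (-56.80, 14.00). On A1, K sits at bearing -90° from U; a 56° counterclockwise sweep puts Z at bearing -34°, so Z = U + 14.0·(cos -34°, sin -34°) = (-45.19, 6.171). Tangency of A1 to ZW means the radius UZ is perpendicular to ZW, so ZW runs along (−sin -34°, cos -34°); with |ZW| = 36.0, W = (-25.06, 36.02). Then |MW| = |W − M| = 43.88.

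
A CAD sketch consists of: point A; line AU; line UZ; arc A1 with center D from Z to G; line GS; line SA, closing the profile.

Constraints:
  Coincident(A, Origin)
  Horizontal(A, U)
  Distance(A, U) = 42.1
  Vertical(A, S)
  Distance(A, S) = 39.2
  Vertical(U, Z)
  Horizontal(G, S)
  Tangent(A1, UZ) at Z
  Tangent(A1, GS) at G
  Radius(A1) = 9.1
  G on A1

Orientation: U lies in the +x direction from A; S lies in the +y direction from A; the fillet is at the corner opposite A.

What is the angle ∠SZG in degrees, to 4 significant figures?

32.80°

A is at the origin; AU is horizontal with |AU| = 42.1 and U on the +x side, so U = (42.10, 0.000). AS is vertical with |AS| = 39.2 and S on the +y side, so S = (0.000, 39.20). The virtual corner opposite A is at (42.10, 39.20). Tangency of A1 to UZ means the radius DZ is perpendicular to UZ and tangency of A1 to GS means the radius DG is perpendicular to GS, with radius 9.1, so the center D sits 9.1 in from both sides at D = (33.00, 30.10). That places the tangent points at Z = (42.10, 30.10) on UZ and G = (33.00, 39.20) on GS. Then cos ∠SZG = ZS·ZG / (|ZS||ZG|), giving 32.80°.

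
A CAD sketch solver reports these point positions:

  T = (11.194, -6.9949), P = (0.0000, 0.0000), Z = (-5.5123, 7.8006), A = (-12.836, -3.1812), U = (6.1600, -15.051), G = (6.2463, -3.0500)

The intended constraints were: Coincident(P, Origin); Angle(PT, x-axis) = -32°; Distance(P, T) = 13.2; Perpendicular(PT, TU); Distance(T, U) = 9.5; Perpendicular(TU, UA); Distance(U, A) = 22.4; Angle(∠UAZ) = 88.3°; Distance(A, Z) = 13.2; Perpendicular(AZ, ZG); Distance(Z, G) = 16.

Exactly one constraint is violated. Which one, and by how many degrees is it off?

Perpendicular(AZ, ZG) — off by 9.00°.

P = (0.00, 0.00) ✓; PT at -32.00° ✓; |PT| = 13.20 ✓; ∠(PT, TU) = 90.00° ✓; |TU| = 9.500 ✓; ∠(TU, UA) = 90.00° ✓; |UA| = 22.40 ✓; ∠UAZ = 88.30° ✓; |AZ| = 13.20 ✓; ∠(AZ, ZG) = 99.00° ✗; |ZG| = 16.00 ✓.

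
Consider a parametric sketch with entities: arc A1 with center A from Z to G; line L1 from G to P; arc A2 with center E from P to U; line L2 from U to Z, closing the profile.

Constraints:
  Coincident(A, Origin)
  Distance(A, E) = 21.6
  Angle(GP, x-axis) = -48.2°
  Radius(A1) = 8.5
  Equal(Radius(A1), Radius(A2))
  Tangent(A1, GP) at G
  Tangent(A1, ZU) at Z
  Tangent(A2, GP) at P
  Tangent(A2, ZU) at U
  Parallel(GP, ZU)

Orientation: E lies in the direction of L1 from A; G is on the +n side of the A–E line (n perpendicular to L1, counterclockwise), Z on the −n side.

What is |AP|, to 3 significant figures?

23.2

The slot axis is L1's direction at -48.2°, so u = (cos -48.2°, sin -48.2°) = (0.667, -0.745) and n = (−sin -48.2°, cos -48.2°) = (0.745, 0.667). A is at the origin and E lies 21.6 along u from A, so E = 21.6·u = (14.4, -16.1). Tangency of A1 to both parallel lines with radius 8.5 puts G and Z at A ± 8.5·n: G = (6.34, 5.67), Z = (-6.34, -5.67). Equal radii place P and U the same way about E: P = E + 8.5·n = (20.7, -10.4), U = E − 8.5·n = (8.06, -21.8). Then |AP| = |P − A| = 23.2.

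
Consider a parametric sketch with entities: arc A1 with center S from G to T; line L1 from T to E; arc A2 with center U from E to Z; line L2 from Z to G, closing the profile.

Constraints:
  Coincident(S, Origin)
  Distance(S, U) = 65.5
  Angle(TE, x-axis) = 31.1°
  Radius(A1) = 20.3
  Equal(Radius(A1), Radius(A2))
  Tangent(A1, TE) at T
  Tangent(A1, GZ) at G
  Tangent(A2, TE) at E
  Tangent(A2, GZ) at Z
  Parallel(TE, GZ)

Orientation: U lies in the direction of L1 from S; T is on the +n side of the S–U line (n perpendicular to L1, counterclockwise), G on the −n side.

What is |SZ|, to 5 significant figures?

68.574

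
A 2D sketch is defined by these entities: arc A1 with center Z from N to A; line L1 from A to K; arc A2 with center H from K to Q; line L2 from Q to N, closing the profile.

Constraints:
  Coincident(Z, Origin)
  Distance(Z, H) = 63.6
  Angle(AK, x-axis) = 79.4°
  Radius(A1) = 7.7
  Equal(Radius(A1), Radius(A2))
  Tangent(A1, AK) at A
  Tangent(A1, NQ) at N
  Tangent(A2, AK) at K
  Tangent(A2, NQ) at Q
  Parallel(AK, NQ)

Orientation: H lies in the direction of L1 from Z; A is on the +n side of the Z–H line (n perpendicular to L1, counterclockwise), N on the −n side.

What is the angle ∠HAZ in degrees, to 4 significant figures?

83.10°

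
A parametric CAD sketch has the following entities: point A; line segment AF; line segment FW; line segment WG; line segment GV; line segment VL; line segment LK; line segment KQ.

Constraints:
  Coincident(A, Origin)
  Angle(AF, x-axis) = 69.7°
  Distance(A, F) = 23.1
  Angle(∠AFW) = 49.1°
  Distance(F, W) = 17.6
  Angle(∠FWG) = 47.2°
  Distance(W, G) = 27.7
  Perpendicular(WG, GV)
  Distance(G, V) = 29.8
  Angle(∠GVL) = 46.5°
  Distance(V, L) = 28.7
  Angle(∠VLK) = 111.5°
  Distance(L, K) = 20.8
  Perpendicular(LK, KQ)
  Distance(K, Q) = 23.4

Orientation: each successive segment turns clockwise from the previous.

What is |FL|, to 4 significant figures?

5.831

A is at the origin; AF runs at 69.7° with length 23.1, so F = (8.014, 21.67). ∠AFW = 49.1° gives FW at -61.20° from the x-axis; with |FW| = 17.6, W = (16.49, 6.242). ∠FWG = 47.2° gives WG at 166.0° from the x-axis; with |WG| = 27.7, G = (-10.38, 12.94). WG is perpendicular to GV, so GV runs at 76.00°; with |GV| = 29.8, V = (-3.175, 41.86). ∠GVL = 46.5° gives VL at -57.50° from the x-axis; with |VL| = 28.7, L = (12.25, 17.65). Then |FL| = |L − F| = 5.831.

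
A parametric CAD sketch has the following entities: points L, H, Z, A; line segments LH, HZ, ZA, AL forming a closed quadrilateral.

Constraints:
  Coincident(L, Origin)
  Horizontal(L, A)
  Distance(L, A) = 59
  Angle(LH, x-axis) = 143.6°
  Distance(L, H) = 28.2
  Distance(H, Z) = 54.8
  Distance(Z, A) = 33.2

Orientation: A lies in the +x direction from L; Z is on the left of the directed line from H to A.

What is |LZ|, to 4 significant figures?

37.44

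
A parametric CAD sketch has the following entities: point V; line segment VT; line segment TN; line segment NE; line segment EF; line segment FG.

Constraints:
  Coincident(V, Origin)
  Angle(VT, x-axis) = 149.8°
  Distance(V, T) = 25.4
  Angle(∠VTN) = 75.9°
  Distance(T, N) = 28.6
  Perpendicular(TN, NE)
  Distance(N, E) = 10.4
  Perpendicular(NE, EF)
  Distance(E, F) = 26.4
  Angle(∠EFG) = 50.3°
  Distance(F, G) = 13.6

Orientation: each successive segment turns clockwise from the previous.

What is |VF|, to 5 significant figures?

14.783

TN is perpendicular to NE, so NE runs at -44.300°; with |NE| = 10.4, E = (5.4653, 25.982). NE ⟂ EF, so EF runs at -134.30°; with |EF| = 26.4, F = (-12.973, 7.0877). Then |VF| = |F − V| = 14.783.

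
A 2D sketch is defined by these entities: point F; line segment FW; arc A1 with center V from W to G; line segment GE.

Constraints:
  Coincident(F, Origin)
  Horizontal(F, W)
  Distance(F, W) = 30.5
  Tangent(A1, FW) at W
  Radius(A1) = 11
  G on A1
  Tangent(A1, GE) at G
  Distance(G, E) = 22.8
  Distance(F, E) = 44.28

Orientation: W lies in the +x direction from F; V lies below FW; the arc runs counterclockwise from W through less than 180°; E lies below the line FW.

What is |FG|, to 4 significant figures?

24.27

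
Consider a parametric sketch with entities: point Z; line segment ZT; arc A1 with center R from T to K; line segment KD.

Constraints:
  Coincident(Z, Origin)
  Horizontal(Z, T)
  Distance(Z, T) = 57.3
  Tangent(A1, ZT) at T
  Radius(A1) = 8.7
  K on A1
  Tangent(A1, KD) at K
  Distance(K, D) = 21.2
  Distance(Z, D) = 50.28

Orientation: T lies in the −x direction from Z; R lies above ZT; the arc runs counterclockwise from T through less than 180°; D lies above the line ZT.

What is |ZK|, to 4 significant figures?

49.37

Z is at the origin; ZT is horizontal with |ZT| = 57.3 and T on the −x side, so T = (-57.30, 0.000). Since A1 is tangent to ZT there, RT ⟂ ZT, so R = T + (0, 8.7) = (-57.30, 8.700). Since RK ⟂ KD (tangency), |RD| = √(8.7² + 21.2²) = 22.92 regardless of where K sits on A1. So D lies on both circle(Z, 50.28) and circle(R, 22.92); the above-ZT intersection is D = (-42.78, 26.43). K is the foot of the tangent from D: K = (-48.98, 6.154).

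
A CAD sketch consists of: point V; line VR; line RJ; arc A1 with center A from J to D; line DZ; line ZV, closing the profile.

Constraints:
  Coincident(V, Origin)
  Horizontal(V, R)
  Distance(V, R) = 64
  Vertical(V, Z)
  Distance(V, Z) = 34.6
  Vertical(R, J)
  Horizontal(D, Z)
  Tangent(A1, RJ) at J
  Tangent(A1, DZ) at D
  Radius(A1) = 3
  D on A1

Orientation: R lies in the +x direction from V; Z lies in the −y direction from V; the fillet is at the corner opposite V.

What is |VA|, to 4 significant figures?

68.70

V is at the origin; VR is horizontal with |VR| = 64.0 and R on the +x side, so R = (64.00, 0.000). V and Z share the same x with |VZ| = 34.6 and Z on the −y side, so Z = (0.000, -34.60). The virtual corner opposite V is at (64.00, -34.60). Since A1 is tangent to RJ there, AJ ⟂ RJ and since A1 is tangent to DZ there, AD ⟂ DZ, with radius 3.0, so the center A sits 3.0 in from both sides at A = (61.00, -31.60). Then |VA| = |A − V| = 68.70.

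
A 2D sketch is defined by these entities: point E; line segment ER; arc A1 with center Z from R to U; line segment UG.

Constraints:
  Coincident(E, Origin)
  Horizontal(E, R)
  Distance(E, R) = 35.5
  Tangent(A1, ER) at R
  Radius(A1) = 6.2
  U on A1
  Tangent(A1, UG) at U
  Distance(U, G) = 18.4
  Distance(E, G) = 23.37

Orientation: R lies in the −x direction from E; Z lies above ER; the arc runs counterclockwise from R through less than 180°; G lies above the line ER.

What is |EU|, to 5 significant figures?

31.176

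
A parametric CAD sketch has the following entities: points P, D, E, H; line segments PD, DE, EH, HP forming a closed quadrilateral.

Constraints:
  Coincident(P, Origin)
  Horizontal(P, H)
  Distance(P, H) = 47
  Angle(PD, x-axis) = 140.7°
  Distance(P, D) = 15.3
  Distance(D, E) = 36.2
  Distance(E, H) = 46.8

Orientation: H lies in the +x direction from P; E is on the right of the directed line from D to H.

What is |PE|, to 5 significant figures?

22.708

P is at the origin; P and H share the same y with |PH| = 47.0 and H in +x, so H = (47.0, 0). PD runs at 140.7° with |PD| = 15.3, so D = (-11.840, 9.6907). E is determined by |DE| = 36.2 and |EH| = 46.8 together: it lies at the intersection of circle(D, 36.2) and circle(H, 46.8). With |DH| = 59.632, the foot of the radical line on DH is 22.439 from D and the perpendicular offset is √(36.2² − 22.439²) = 28.406. Taking the right-of-DH solution: E = (5.6851, -21.984).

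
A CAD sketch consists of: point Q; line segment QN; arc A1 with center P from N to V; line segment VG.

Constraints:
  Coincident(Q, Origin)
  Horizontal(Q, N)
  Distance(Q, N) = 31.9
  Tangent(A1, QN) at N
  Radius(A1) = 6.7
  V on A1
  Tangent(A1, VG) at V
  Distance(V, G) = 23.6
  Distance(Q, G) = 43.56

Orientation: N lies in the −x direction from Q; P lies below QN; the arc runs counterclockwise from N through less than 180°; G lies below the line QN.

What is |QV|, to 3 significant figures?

39.2

Checks: |PV| = 6.700 ✓; ∠(PV, VG) = 90.00° ✓; |VG| = 23.60 ✓; |QG| = 43.56 ✓.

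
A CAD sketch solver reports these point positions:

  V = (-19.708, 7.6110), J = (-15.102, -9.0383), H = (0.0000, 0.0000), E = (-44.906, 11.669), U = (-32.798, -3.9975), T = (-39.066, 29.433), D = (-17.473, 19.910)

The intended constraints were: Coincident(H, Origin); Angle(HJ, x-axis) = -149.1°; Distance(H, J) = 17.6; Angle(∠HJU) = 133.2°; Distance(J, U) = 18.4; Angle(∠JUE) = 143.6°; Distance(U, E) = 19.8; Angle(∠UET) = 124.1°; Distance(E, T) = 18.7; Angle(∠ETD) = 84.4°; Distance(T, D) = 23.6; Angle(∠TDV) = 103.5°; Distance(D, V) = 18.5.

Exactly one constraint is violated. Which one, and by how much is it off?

Distance(D, V) = 18.5 — off by 6.00.

H = (0.00, 0.00) ✓; HJ at -149.1° ✓; |HJ| = 17.60 ✓; ∠HJU = 133.2° ✓; |JU| = 18.40 ✓; ∠JUE = 143.6° ✓; |UE| = 19.80 ✓; ∠UET = 124.1° ✓; |ET| = 18.70 ✓; ∠ETD = 84.40° ✓; |TD| = 23.60 ✓; ∠TDV = 103.5° ✓; |DV| = 12.50 ✗.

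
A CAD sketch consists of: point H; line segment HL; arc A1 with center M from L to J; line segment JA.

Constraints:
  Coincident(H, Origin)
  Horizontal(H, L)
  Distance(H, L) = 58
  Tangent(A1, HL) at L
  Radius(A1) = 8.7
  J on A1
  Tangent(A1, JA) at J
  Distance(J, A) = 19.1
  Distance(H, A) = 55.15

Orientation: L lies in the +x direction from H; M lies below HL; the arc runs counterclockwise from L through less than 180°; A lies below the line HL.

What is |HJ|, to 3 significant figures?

50.0

Checks: ∠(ML, LH) = 90.00° ✓; |ML| = 8.700 ✓; |MJ| = 8.700 ✓; ∠(MJ, JA) = 90.00° ✓; |JA| = 19.10 ✓; |HA| = 55.15 ✓.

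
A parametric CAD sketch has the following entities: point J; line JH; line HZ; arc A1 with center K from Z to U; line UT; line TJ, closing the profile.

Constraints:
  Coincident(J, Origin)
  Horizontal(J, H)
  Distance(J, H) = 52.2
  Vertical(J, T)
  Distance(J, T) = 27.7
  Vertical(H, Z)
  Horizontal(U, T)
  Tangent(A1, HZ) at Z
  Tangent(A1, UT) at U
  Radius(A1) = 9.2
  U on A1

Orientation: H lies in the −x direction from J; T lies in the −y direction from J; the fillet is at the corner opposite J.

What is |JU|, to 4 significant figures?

51.15

J is at the origin; JH is horizontal with |JH| = 52.2 and H on the −x side, so H = (-52.20, 0.000). JT is vertical with |JT| = 27.7 and T on the −y side, so T = (0.000, -27.70). The virtual corner opposite J is at (-52.20, -27.70). A1 meets HZ tangentially, so KZ is at right angles to HZ and A1 meets UT tangentially, so KU is at right angles to UT, with radius 9.2, so the center K sits 9.2 in from both sides at K = (-43.00, -18.50). That places the tangent points at Z = (-52.20, -18.50) on HZ and U = (-43.00, -27.70) on UT. Then |JU| = |U − J| = 51.15.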